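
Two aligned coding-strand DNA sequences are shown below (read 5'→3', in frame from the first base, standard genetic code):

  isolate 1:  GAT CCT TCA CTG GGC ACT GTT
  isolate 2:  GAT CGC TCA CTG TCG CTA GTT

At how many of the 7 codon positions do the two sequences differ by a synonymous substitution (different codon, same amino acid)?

Codon 1: GAT Asp / GAT Asp — identical.
Codon 2: CCT Pro / CGC Arg — nonsynonymous.
Codon 3: TCA Ser / TCA Ser — identical.
Codon 4: CTG Leu / CTG Leu — identical.
Codon 5: GGC Gly / TCG Ser — nonsynonymous.
Codon 6: ACT Thr / CTA Leu — nonsynonymous.
Codon 7: GTT Val / GTT Val — identical.
Synonymous differences: 0.

0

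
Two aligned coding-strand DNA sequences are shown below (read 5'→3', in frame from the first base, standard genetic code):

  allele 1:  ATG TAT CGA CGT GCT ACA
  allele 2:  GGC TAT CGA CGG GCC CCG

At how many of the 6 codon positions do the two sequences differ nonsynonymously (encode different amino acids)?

2

Codon 1: ATG Met / GGC Gly — nonsynonymous.
Codon 2: TAT Tyr / TAT Tyr — identical.
Codon 3: CGA Arg / CGA Arg — identical.
Codon 4: CGT Arg / CGG Arg — synonymous.
Codon 5: GCT Ala / GCC Ala — synonymous.
Codon 6: ACA Thr / CCG Pro — nonsynonymous.
Nonsynonymous differences: 2.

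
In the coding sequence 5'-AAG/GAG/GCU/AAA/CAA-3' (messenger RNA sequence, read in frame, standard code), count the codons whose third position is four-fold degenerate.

Codon 1 AAG (Lys): third position 2-fold.
Codon 2 GAG (Glu): third position 2-fold.
Codon 3 GCU (Ala): third position 4-fold.
Codon 4 AAA (Lys): third position 2-fold.
Codon 5 CAA (Gln): third position 2-fold.
Four-fold degenerate third positions: 1.

1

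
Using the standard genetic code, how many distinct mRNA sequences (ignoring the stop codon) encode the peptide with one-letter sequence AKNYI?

96

Ala: 4 codons.
Lys: 2 codons.
Asn: 2 codons.
Tyr: 2 codons.
Ile: 3 codons.
4 × 2 × 2 × 2 × 3 = 96.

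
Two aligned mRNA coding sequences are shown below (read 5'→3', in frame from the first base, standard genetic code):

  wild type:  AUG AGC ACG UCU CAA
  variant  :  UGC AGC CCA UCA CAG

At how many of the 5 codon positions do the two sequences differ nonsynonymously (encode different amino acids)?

2

Codon 1: AUG Met / UGC Cys — nonsynonymous.
Codon 2: AGC Ser / AGC Ser — identical.
Codon 3: ACG Thr / CCA Pro — nonsynonymous.
Codon 4: UCU Ser / UCA Ser — synonymous.
Codon 5: CAA Gln / CAG Gln — synonymous.
Nonsynonymous differences: 2.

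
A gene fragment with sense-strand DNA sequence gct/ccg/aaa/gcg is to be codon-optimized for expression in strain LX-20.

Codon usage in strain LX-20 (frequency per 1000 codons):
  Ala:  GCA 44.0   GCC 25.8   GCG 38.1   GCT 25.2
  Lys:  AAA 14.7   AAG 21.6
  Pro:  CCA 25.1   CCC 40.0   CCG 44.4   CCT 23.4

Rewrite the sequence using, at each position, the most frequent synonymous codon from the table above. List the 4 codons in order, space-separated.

Codon 1 (Ala): best is GCA at 44.0.
Codon 2 (Pro): best is CCG at 44.4.
Codon 3 (Lys): best is AAG at 21.6.
Codon 4 (Ala): best is GCA at 44.0.

GCA CCG AAG GCA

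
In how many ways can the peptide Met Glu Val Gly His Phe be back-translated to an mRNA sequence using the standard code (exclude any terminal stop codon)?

128

Met: 1 codon.
Glu: 2 codons.
Val: 4 codons.
Gly: 4 codons.
His: 2 codons.
Phe: 2 codons.
1 × 2 × 4 × 4 × 2 × 2 = 128.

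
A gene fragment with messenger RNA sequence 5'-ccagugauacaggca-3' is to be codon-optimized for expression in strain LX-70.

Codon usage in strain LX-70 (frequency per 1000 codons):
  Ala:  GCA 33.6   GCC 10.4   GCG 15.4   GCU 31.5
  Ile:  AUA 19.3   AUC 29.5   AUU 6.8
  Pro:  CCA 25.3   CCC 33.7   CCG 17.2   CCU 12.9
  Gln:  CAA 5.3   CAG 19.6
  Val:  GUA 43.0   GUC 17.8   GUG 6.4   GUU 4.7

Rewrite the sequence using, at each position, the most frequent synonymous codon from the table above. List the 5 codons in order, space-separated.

CCC GUA AUC CAG GCA

Codon 1 (Pro): best is CCC at 33.7.
Codon 2 (Val): best is GUA at 43.0.
Codon 3 (Ile): best is AUC at 29.5.
Codon 4 (Gln): best is CAG at 19.6.
Codon 5 (Ala): best is GCA at 33.6.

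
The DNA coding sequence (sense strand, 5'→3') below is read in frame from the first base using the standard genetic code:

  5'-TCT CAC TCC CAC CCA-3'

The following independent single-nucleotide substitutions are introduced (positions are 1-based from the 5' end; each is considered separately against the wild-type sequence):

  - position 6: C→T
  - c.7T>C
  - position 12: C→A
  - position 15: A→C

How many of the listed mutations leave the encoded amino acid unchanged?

2

Codon 2: CAC (His) → CAT (His) — synonymous.
Codon 3: TCC (Ser) → CCC (Pro) — missense.
Codon 4: CAC (His) → CAA (Gln) — missense.
Codon 5: CCA (Pro) → CCC (Pro) — synonymous.
Synonymous: 2 of 4.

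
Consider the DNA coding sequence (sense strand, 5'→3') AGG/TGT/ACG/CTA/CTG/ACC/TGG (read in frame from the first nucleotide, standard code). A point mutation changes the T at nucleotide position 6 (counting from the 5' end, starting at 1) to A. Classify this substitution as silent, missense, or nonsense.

nonsense

Position 6 falls in codon 2: TGT → Cys.
After the substitution the codon is TGA → Stop.
The new codon is a stop codon, so this is a nonsense mutation.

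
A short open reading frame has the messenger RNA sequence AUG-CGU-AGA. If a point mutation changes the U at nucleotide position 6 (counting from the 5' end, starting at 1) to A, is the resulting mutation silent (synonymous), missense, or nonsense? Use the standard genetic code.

silent

Position 6 falls in codon 2: CGU → Arg.
After the substitution the codon is CGA → Arg.
Both encode Arg, so the change is synonymous.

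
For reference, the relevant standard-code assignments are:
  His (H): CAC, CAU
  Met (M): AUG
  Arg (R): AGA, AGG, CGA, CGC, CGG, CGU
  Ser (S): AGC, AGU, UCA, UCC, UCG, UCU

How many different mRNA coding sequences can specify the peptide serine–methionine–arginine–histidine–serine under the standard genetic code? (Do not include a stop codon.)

Ser: 6 codons.
Met: 1 codon.
Arg: 6 codons.
His: 2 codons.
Ser: 6 codons.
6 × 1 × 6 × 2 × 6 = 432.

432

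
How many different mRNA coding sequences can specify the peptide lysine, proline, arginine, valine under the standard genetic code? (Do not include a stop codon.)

Lys: 2 codons.
Pro: 4 codons.
Arg: 6 codons.
Val: 4 codons.
2 × 4 × 6 × 4 = 192.

192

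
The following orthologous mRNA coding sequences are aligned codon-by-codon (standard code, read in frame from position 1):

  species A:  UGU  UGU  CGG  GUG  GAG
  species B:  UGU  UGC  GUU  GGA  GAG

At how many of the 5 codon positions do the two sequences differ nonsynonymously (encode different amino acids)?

2

Codon 1: UGU Cys / UGU Cys — identical.
Codon 2: UGU Cys / UGC Cys — synonymous.
Codon 3: CGG Arg / GUU Val — nonsynonymous.
Codon 4: GUG Val / GGA Gly — nonsynonymous.
Codon 5: GAG Glu / GAG Glu — identical.
Nonsynonymous differences: 2.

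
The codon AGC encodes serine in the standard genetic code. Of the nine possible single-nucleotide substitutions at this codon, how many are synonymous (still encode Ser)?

Position 1: none → 0 synonymous.
Position 2: none → 0 synonymous.
Position 3: AGT → 1 synonymous.
Total: 0 + 0 + 1 = 1.

1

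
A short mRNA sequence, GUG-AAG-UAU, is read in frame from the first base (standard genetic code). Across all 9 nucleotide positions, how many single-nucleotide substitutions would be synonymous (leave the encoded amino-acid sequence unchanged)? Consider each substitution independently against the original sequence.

5

Codon 1 (GUG, Val): 3 synonymous substitutions.
Codon 2 (AAG, Lys): 1 synonymous substitution.
Codon 3 (UAU, Tyr): 1 synonymous substitution.
Total: 3 + 1 + 1 = 5.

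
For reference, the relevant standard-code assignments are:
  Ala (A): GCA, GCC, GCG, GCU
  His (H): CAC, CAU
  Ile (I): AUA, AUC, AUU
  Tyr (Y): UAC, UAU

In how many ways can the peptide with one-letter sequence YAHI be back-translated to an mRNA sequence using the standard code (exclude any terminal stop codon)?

Tyr: 2 codons.
Ala: 4 codons.
His: 2 codons.
Ile: 3 codons.
2 × 4 × 2 × 3 = 48.

48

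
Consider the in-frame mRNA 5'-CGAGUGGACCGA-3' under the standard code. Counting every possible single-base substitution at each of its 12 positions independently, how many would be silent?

Codon 1 (CGA, Arg): 4 synonymous substitutions.
Codon 2 (GUG, Val): 3 synonymous substitutions.
Codon 3 (GAC, Asp): 1 synonymous substitution.
Codon 4 (CGA, Arg): 4 synonymous substitutions.
Total: 4 + 3 + 1 + 4 = 12.

12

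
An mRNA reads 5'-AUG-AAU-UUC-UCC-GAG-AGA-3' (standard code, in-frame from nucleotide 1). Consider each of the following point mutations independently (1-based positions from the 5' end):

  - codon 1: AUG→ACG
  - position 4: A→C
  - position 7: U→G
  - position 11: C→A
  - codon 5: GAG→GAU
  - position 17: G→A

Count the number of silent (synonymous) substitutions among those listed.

Codon 1: AUG (Met) → ACG (Thr) — missense.
Codon 2: AAU (Asn) → CAU (His) — missense.
Codon 3: UUC (Phe) → GUC (Val) — missense.
Codon 4: UCC (Ser) → UAC (Tyr) — missense.
Codon 5: GAG (Glu) → GAU (Asp) — missense.
Codon 6: AGA (Arg) → AAA (Lys) — missense.
Synonymous: 0 of 6.

0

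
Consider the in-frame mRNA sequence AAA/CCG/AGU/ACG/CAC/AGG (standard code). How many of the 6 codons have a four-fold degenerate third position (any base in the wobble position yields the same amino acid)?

2

Codon 1 AAA (Lys): third position 2-fold.
Codon 2 CCG (Pro): third position 4-fold.
Codon 3 AGU (Ser): third position 2-fold.
Codon 4 ACG (Thr): third position 4-fold.
Codon 5 CAC (His): third position 2-fold.
Codon 6 AGG (Arg): third position 2-fold.
Four-fold degenerate third positions: 2.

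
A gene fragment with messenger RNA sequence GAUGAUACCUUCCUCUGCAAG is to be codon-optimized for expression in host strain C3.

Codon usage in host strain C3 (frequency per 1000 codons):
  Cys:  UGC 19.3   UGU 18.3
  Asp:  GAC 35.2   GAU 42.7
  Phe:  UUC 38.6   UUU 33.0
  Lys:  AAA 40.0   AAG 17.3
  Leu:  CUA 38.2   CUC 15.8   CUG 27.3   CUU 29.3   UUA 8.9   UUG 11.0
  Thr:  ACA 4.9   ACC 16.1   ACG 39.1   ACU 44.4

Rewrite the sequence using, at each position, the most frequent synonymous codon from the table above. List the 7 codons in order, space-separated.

GAU GAU ACU UUC CUA UGC AAA

Codon 1 (Asp): best is GAU at 42.7.
Codon 2 (Asp): best is GAU at 42.7.
Codon 3 (Thr): best is ACU at 44.4.
Codon 4 (Phe): best is UUC at 38.6.
Codon 5 (Leu): best is CUA at 38.2.
Codon 6 (Cys): best is UGC at 19.3.
Codon 7 (Lys): best is AAA at 40.0.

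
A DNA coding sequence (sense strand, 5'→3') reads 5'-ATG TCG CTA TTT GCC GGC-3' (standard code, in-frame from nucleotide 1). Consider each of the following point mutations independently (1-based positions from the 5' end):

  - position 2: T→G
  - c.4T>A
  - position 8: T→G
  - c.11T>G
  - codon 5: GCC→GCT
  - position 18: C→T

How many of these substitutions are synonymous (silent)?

2

Codon 1: ATG (Met) → AGG (Arg) — missense.
Codon 2: TCG (Ser) → ACG (Thr) — missense.
Codon 3: CTA (Leu) → CGA (Arg) — missense.
Codon 4: TTT (Phe) → TGT (Cys) — missense.
Codon 5: GCC (Ala) → GCT (Ala) — synonymous.
Codon 6: GGC (Gly) → GGT (Gly) — synonymous.
Synonymous: 2 of 6.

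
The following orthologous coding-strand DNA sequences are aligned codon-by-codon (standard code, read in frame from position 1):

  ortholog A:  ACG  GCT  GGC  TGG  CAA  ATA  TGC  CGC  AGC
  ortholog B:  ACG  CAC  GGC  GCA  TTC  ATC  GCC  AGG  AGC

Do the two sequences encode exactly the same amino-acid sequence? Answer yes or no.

Codon 1: ACG Thr / ACG Thr — identical.
Codon 2: GCT Ala / CAC His — nonsynonymous.
Codon 3: GGC Gly / GGC Gly — identical.
Codon 4: TGG Trp / GCA Ala — nonsynonymous.
Codon 5: CAA Gln / TTC Phe — nonsynonymous.
Codon 6: ATA Ile / ATC Ile — synonymous.
Codon 7: TGC Cys / GCC Ala — nonsynonymous.
Codon 8: CGC Arg / AGG Arg — synonymous.
Codon 9: AGC Ser / AGC Ser — identical.
Nonsynonymous differences: 4 → different protein.

no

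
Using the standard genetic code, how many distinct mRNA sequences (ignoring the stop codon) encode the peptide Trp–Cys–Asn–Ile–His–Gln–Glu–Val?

384

Trp: 1 codon.
Cys: 2 codons.
Asn: 2 codons.
Ile: 3 codons.
His: 2 codons.
Gln: 2 codons.
Glu: 2 codons.
Val: 4 codons.
1 × 2 × 2 × 3 × 2 × 2 × 2 × 4 = 384.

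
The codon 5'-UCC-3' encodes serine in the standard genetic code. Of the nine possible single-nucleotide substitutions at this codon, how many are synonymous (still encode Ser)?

Position 1: none → 0 synonymous.
Position 2: none → 0 synonymous.
Position 3: UCU, UCA, UCG → 3 synonymous.
Total: 0 + 0 + 3 = 3.

3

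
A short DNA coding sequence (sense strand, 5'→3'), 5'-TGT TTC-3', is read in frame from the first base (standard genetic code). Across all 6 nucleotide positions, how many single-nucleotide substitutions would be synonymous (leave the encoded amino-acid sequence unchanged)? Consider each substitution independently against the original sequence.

2

Codon 1 (TGT, Cys): 1 synonymous substitution.
Codon 2 (TTC, Phe): 1 synonymous substitution.
Total: 1 + 1 = 2.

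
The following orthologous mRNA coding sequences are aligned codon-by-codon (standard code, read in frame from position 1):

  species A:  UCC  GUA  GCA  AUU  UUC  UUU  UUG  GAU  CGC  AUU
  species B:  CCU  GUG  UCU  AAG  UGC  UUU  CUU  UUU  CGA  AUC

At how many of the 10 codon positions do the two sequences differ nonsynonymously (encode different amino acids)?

5

Codon 1: UCC Ser / CCU Pro — nonsynonymous.
Codon 2: GUA Val / GUG Val — synonymous.
Codon 3: GCA Ala / UCU Ser — nonsynonymous.
Codon 4: AUU Ile / AAG Lys — nonsynonymous.
Codon 5: UUC Phe / UGC Cys — nonsynonymous.
Codon 6: UUU Phe / UUU Phe — identical.
Codon 7: UUG Leu / CUU Leu — synonymous.
Codon 8: GAU Asp / UUU Phe — nonsynonymous.
Codon 9: CGC Arg / CGA Arg — synonymous.
Codon 10: AUU Ile / AUC Ile — synonymous.
Nonsynonymous differences: 5.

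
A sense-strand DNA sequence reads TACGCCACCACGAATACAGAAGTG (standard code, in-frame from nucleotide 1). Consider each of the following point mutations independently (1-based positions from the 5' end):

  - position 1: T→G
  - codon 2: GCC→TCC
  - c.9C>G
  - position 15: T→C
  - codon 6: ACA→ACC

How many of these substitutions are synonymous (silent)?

Codon 1: TAC (Tyr) → GAC (Asp) — missense.
Codon 2: GCC (Ala) → TCC (Ser) — missense.
Codon 3: ACC (Thr) → ACG (Thr) — synonymous.
Codon 5: AAT (Asn) → AAC (Asn) — synonymous.
Codon 6: ACA (Thr) → ACC (Thr) — synonymous.
Synonymous: 3 of 5.

3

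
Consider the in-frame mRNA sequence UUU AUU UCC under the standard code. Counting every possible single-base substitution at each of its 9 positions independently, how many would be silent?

6

Codon 1 (UUU, Phe): 1 synonymous substitution.
Codon 2 (AUU, Ile): 2 synonymous substitutions.
Codon 3 (UCC, Ser): 3 synonymous substitutions.
Total: 1 + 2 + 3 = 6.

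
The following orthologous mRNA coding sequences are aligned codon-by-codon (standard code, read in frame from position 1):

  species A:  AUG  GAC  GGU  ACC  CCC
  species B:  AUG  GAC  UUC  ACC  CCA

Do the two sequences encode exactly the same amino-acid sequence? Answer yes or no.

no

Codon 1: AUG Met / AUG Met — identical.
Codon 2: GAC Asp / GAC Asp — identical.
Codon 3: GGU Gly / UUC Phe — nonsynonymous.
Codon 4: ACC Thr / ACC Thr — identical.
Codon 5: CCC Pro / CCA Pro — synonymous.
Nonsynonymous differences: 1 → different protein.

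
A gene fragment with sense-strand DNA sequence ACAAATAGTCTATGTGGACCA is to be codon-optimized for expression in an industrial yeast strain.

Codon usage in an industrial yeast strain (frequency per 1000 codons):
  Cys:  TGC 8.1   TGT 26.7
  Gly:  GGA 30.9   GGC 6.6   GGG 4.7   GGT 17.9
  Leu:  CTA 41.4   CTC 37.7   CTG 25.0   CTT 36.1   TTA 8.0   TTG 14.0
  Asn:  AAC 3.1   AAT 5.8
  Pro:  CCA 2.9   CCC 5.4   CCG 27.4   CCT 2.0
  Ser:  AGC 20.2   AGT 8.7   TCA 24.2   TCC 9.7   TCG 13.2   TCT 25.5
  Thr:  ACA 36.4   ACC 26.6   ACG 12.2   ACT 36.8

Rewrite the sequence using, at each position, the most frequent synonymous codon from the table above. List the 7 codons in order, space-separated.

ACT AAT TCT CTA TGT GGA CCG

Codon 1 (Thr): best is ACT at 36.8.
Codon 2 (Asn): best is AAT at 5.8.
Codon 3 (Ser): best is TCT at 25.5.
Codon 4 (Leu): best is CTA at 41.4.
Codon 5 (Cys): best is TGT at 26.7.
Codon 6 (Gly): best is GGA at 30.9.
Codon 7 (Pro): best is CCG at 27.4.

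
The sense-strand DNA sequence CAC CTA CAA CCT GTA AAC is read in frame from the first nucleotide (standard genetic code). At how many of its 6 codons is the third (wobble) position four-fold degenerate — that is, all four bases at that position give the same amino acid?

Codon 1 CAC (His): third position 2-fold.
Codon 2 CTA (Leu): third position 4-fold.
Codon 3 CAA (Gln): third position 2-fold.
Codon 4 CCT (Pro): third position 4-fold.
Codon 5 GTA (Val): third position 4-fold.
Codon 6 AAC (Asn): third position 2-fold.
Four-fold degenerate third positions: 3.

3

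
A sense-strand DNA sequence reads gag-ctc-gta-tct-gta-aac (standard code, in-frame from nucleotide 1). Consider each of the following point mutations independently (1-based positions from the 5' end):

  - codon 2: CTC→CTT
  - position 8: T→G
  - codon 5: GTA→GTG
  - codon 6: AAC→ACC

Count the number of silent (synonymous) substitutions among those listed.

2

Codon 2: CTC (Leu) → CTT (Leu) — synonymous.
Codon 3: GTA (Val) → GGA (Gly) — missense.
Codon 5: GTA (Val) → GTG (Val) — synonymous.
Codon 6: AAC (Asn) → ACC (Thr) — missense.
Synonymous: 2 of 4.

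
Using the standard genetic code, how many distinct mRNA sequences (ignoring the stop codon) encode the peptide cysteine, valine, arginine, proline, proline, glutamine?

Cys: 2 codons.
Val: 4 codons.
Arg: 6 codons.
Pro: 4 codons.
Pro: 4 codons.
Gln: 2 codons.
2 × 4 × 6 × 4 × 4 × 2 = 1536.

1536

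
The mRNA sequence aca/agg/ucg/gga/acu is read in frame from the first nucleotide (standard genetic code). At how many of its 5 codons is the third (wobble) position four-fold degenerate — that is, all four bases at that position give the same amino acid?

4

Codon 1 ACA (Thr): third position 4-fold.
Codon 2 AGG (Arg): third position 2-fold.
Codon 3 UCG (Ser): third position 4-fold.
Codon 4 GGA (Gly): third position 4-fold.
Codon 5 ACU (Thr): third position 4-fold.
Four-fold degenerate third positions: 4.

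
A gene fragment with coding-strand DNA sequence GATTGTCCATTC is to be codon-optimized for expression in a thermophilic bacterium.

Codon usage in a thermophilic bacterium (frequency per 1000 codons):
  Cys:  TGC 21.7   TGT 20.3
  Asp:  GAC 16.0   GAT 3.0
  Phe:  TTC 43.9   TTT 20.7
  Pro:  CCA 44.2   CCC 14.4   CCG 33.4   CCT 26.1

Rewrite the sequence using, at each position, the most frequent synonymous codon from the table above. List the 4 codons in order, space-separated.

Codon 1 (Asp): best is GAC at 16.0.
Codon 2 (Cys): best is TGC at 21.7.
Codon 3 (Pro): best is CCA at 44.2.
Codon 4 (Phe): best is TTC at 43.9.

GAC TGC CCA TTC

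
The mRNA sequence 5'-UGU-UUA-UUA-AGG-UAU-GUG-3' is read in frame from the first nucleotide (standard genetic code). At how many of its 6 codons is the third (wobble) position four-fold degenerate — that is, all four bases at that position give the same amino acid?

1

Codon 1 UGU (Cys): third position 2-fold.
Codon 2 UUA (Leu): third position 2-fold.
Codon 3 UUA (Leu): third position 2-fold.
Codon 4 AGG (Arg): third position 2-fold.
Codon 5 UAU (Tyr): third position 2-fold.
Codon 6 GUG (Val): third position 4-fold.
Four-fold degenerate third positions: 1.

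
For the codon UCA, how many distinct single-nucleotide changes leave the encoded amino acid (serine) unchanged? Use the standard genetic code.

3

Position 1: none → 0 synonymous.
Position 2: none → 0 synonymous.
Position 3: UCU, UCC, UCG → 3 synonymous.
Total: 0 + 0 + 3 = 3.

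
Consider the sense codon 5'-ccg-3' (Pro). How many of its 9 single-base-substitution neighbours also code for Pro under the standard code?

Position 1: none → 0 synonymous.
Position 2: none → 0 synonymous.
Position 3: CCU, CCC, CCA → 3 synonymous.
Total: 0 + 0 + 3 = 3.

3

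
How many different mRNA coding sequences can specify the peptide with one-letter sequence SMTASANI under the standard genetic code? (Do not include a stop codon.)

Ser: 6 codons.
Met: 1 codon.
Thr: 4 codons.
Ala: 4 codons.
Ser: 6 codons.
Ala: 4 codons.
Asn: 2 codons.
Ile: 3 codons.
6 × 1 × 4 × 4 × 6 × 4 × 2 × 3 = 13824.

13824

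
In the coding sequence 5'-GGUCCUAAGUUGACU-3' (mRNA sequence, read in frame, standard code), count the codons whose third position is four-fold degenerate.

Codon 1 GGU (Gly): third position 4-fold.
Codon 2 CCU (Pro): third position 4-fold.
Codon 3 AAG (Lys): third position 2-fold.
Codon 4 UUG (Leu): third position 2-fold.
Codon 5 ACU (Thr): third position 4-fold.
Four-fold degenerate third positions: 3.

3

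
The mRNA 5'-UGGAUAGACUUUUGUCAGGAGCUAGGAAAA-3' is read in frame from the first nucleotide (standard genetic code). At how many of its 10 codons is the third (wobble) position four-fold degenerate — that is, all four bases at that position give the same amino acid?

Codon 1 UGG (Trp): third position 1-fold.
Codon 2 AUA (Ile): third position 3-fold.
Codon 3 GAC (Asp): third position 2-fold.
Codon 4 UUU (Phe): third position 2-fold.
Codon 5 UGU (Cys): third position 2-fold.
Codon 6 CAG (Gln): third position 2-fold.
Codon 7 GAG (Glu): third position 2-fold.
Codon 8 CUA (Leu): third position 4-fold.
Codon 9 GGA (Gly): third position 4-fold.
Codon 10 AAA (Lys): third position 2-fold.
Four-fold degenerate third positions: 2.

2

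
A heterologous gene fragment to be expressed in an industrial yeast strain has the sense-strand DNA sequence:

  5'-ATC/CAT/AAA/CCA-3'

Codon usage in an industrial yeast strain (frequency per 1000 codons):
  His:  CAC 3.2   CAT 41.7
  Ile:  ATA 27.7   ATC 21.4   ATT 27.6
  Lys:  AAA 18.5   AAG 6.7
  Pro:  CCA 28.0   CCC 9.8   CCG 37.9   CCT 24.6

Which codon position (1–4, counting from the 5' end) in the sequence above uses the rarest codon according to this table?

3

Codon 1 ATC (Ile): 21.4 per 1000.
Codon 2 CAT (His): 41.7 per 1000.
Codon 3 AAA (Lys): 18.5 per 1000.
Codon 4 CCA (Pro): 28.0 per 1000.
Lowest frequency is 18.5 at codon 3.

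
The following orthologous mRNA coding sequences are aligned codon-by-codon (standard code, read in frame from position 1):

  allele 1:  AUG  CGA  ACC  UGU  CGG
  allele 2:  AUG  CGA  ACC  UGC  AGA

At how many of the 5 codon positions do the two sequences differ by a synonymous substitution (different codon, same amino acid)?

2

Codon 1: AUG Met / AUG Met — identical.
Codon 2: CGA Arg / CGA Arg — identical.
Codon 3: ACC Thr / ACC Thr — identical.
Codon 4: UGU Cys / UGC Cys — synonymous.
Codon 5: CGG Arg / AGA Arg — synonymous.
Synonymous differences: 2.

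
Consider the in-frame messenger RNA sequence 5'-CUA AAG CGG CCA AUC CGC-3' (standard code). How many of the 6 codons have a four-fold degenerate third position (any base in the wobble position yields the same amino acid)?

Codon 1 CUA (Leu): third position 4-fold.
Codon 2 AAG (Lys): third position 2-fold.
Codon 3 CGG (Arg): third position 4-fold.
Codon 4 CCA (Pro): third position 4-fold.
Codon 5 AUC (Ile): third position 3-fold.
Codon 6 CGC (Arg): third position 4-fold.
Four-fold degenerate third positions: 4.

4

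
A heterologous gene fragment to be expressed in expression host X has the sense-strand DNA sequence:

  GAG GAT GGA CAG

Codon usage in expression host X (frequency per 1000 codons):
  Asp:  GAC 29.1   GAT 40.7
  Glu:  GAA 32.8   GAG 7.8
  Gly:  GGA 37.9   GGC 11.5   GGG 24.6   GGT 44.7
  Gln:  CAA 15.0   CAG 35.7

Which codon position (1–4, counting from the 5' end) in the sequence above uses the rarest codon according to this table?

Codon 1 GAG (Glu): 7.8 per 1000.
Codon 2 GAT (Asp): 40.7 per 1000.
Codon 3 GGA (Gly): 37.9 per 1000.
Codon 4 CAG (Gln): 35.7 per 1000.
Lowest frequency is 7.8 at codon 1.

1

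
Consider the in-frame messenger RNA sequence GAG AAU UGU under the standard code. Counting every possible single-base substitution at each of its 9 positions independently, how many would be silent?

Codon 1 (GAG, Glu): 1 synonymous substitution.
Codon 2 (AAU, Asn): 1 synonymous substitution.
Codon 3 (UGU, Cys): 1 synonymous substitution.
Total: 1 + 1 + 1 = 3.

3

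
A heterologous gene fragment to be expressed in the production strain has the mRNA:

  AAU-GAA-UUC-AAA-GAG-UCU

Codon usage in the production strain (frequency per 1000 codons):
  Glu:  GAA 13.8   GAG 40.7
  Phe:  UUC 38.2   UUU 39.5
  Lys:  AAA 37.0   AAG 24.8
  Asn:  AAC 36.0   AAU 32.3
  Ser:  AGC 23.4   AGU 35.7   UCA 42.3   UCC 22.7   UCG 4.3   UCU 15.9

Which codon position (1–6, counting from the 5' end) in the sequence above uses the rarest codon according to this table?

2

Codon 1 AAU (Asn): 32.3 per 1000.
Codon 2 GAA (Glu): 13.8 per 1000.
Codon 3 UUC (Phe): 38.2 per 1000.
Codon 4 AAA (Lys): 37.0 per 1000.
Codon 5 GAG (Glu): 40.7 per 1000.
Codon 6 UCU (Ser): 15.9 per 1000.
Lowest frequency is 13.8 at codon 2.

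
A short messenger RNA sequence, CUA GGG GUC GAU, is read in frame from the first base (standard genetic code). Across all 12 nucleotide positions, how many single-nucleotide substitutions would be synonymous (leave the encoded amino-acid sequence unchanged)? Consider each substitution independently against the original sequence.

11

Codon 1 (CUA, Leu): 4 synonymous substitutions.
Codon 2 (GGG, Gly): 3 synonymous substitutions.
Codon 3 (GUC, Val): 3 synonymous substitutions.
Codon 4 (GAU, Asp): 1 synonymous substitution.
Total: 4 + 3 + 3 + 1 = 11.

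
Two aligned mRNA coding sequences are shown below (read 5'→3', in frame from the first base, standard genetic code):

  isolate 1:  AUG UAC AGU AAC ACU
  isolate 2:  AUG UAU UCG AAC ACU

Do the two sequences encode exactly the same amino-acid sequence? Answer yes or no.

yes

Codon 1: AUG Met / AUG Met — identical.
Codon 2: UAC Tyr / UAU Tyr — synonymous.
Codon 3: AGU Ser / UCG Ser — synonymous.
Codon 4: AAC Asn / AAC Asn — identical.
Codon 5: ACU Thr / ACU Thr — identical.
Nonsynonymous differences: 0 → same protein.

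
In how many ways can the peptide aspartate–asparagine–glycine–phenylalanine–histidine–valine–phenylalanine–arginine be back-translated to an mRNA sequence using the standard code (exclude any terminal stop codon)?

Asp: 2 codons.
Asn: 2 codons.
Gly: 4 codons.
Phe: 2 codons.
His: 2 codons.
Val: 4 codons.
Phe: 2 codons.
Arg: 6 codons.
2 × 2 × 4 × 2 × 2 × 4 × 2 × 6 = 3072.

3072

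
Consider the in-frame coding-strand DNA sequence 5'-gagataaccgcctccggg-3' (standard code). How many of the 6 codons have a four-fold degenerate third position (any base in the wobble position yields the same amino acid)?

4

Codon 1 GAG (Glu): third position 2-fold.
Codon 2 ATA (Ile): third position 3-fold.
Codon 3 ACC (Thr): third position 4-fold.
Codon 4 GCC (Ala): third position 4-fold.
Codon 5 TCC (Ser): third position 4-fold.
Codon 6 GGG (Gly): third position 4-fold.
Four-fold degenerate third positions: 4.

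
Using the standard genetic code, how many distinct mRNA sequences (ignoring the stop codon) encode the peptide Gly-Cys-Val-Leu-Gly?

Gly: 4 codons.
Cys: 2 codons.
Val: 4 codons.
Leu: 6 codons.
Gly: 4 codons.
4 × 2 × 4 × 6 × 4 = 768.

768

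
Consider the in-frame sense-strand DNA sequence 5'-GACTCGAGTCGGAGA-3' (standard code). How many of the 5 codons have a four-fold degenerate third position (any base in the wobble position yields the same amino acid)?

2

Codon 1 GAC (Asp): third position 2-fold.
Codon 2 TCG (Ser): third position 4-fold.
Codon 3 AGT (Ser): third position 2-fold.
Codon 4 CGG (Arg): third position 4-fold.
Codon 5 AGA (Arg): third position 2-fold.
Four-fold degenerate third positions: 2.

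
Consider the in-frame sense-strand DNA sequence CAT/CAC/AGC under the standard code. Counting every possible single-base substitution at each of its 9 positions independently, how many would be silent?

Codon 1 (CAT, His): 1 synonymous substitution.
Codon 2 (CAC, His): 1 synonymous substitution.
Codon 3 (AGC, Ser): 1 synonymous substitution.
Total: 1 + 1 + 1 = 3.

3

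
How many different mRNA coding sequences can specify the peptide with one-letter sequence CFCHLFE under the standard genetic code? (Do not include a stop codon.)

384

Cys: 2 codons.
Phe: 2 codons.
Cys: 2 codons.
His: 2 codons.
Leu: 6 codons.
Phe: 2 codons.
Glu: 2 codons.
2 × 2 × 2 × 2 × 6 × 2 × 2 = 384.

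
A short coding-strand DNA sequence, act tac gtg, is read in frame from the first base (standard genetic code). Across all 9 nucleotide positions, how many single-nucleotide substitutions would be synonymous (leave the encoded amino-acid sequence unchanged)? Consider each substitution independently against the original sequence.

7

Codon 1 (ACT, Thr): 3 synonymous substitutions.
Codon 2 (TAC, Tyr): 1 synonymous substitution.
Codon 3 (GTG, Val): 3 synonymous substitutions.
Total: 3 + 1 + 3 = 7.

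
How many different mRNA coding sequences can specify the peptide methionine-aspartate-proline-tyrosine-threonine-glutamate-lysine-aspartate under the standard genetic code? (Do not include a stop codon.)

512

Met: 1 codon.
Asp: 2 codons.
Pro: 4 codons.
Tyr: 2 codons.
Thr: 4 codons.
Glu: 2 codons.
Lys: 2 codons.
Asp: 2 codons.
1 × 2 × 4 × 2 × 4 × 2 × 2 × 2 = 512.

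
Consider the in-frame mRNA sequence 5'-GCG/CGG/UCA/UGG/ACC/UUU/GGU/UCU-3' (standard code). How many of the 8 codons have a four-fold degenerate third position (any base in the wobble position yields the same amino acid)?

Codon 1 GCG (Ala): third position 4-fold.
Codon 2 CGG (Arg): third position 4-fold.
Codon 3 UCA (Ser): third position 4-fold.
Codon 4 UGG (Trp): third position 1-fold.
Codon 5 ACC (Thr): third position 4-fold.
Codon 6 UUU (Phe): third position 2-fold.
Codon 7 GGU (Gly): third position 4-fold.
Codon 8 UCU (Ser): third position 4-fold.
Four-fold degenerate third positions: 6.

6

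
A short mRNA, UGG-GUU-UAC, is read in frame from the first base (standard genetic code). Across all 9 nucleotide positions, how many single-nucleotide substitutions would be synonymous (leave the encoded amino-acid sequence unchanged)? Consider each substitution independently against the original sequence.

Codon 1 (UGG, Trp): 0 synonymous substitutions.
Codon 2 (GUU, Val): 3 synonymous substitutions.
Codon 3 (UAC, Tyr): 1 synonymous substitution.
Total: 0 + 3 + 1 = 4.

4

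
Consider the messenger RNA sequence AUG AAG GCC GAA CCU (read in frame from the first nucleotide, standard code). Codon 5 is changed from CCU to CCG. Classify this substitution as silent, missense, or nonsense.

Position 15 falls in codon 5: CCU → Pro.
After the substitution the codon is CCG → Pro.
Both encode Pro, so the change is synonymous.

silent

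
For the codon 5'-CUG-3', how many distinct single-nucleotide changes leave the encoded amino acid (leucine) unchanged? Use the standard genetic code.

Position 1: UUG → 1 synonymous.
Position 2: none → 0 synonymous.
Position 3: CUU, CUC, CUA → 3 synonymous.
Total: 1 + 0 + 3 = 4.

4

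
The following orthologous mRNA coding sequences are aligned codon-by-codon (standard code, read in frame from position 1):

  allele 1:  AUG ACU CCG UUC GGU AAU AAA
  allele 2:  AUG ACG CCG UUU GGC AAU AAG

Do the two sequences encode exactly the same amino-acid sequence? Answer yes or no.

Codon 1: AUG Met / AUG Met — identical.
Codon 2: ACU Thr / ACG Thr — synonymous.
Codon 3: CCG Pro / CCG Pro — identical.
Codon 4: UUC Phe / UUU Phe — synonymous.
Codon 5: GGU Gly / GGC Gly — synonymous.
Codon 6: AAU Asn / AAU Asn — identical.
Codon 7: AAA Lys / AAG Lys — synonymous.
Nonsynonymous differences: 0 → same protein.

yes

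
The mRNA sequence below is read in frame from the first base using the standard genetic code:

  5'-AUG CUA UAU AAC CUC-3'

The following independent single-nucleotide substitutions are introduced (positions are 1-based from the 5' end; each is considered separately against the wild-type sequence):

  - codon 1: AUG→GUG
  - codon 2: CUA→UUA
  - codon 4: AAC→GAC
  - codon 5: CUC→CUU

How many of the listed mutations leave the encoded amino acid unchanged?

Codon 1: AUG (Met) → GUG (Val) — missense.
Codon 2: CUA (Leu) → UUA (Leu) — synonymous.
Codon 4: AAC (Asn) → GAC (Asp) — missense.
Codon 5: CUC (Leu) → CUU (Leu) — synonymous.
Synonymous: 2 of 4.

2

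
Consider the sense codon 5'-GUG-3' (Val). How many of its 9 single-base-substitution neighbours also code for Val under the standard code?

3

Position 1: none → 0 synonymous.
Position 2: none → 0 synonymous.
Position 3: GUU, GUC, GUA → 3 synonymous.
Total: 0 + 0 + 3 = 3.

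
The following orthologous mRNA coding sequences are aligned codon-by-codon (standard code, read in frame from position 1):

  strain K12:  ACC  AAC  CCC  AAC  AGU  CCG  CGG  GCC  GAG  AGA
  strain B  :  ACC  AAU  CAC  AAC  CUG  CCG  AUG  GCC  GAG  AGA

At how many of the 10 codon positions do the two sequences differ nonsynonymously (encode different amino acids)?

Codon 1: ACC Thr / ACC Thr — identical.
Codon 2: AAC Asn / AAU Asn — synonymous.
Codon 3: CCC Pro / CAC His — nonsynonymous.
Codon 4: AAC Asn / AAC Asn — identical.
Codon 5: AGU Ser / CUG Leu — nonsynonymous.
Codon 6: CCG Pro / CCG Pro — identical.
Codon 7: CGG Arg / AUG Met — nonsynonymous.
Codon 8: GCC Ala / GCC Ala — identical.
Codon 9: GAG Glu / GAG Glu — identical.
Codon 10: AGA Arg / AGA Arg — identical.
Nonsynonymous differences: 3.

3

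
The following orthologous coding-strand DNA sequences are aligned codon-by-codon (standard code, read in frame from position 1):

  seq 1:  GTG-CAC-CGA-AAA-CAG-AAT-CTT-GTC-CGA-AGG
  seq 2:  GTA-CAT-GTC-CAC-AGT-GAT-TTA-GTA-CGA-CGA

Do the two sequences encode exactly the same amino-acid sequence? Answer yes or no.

Codon 1: GTG Val / GTA Val — synonymous.
Codon 2: CAC His / CAT His — synonymous.
Codon 3: CGA Arg / GTC Val — nonsynonymous.
Codon 4: AAA Lys / CAC His — nonsynonymous.
Codon 5: CAG Gln / AGT Ser — nonsynonymous.
Codon 6: AAT Asn / GAT Asp — nonsynonymous.
Codon 7: CTT Leu / TTA Leu — synonymous.
Codon 8: GTC Val / GTA Val — synonymous.
Codon 9: CGA Arg / CGA Arg — identical.
Codon 10: AGG Arg / CGA Arg — synonymous.
Nonsynonymous differences: 4 → different protein.

no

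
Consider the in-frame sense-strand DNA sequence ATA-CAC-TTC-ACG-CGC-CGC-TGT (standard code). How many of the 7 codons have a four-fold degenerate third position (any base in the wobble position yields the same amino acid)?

3

Codon 1 ATA (Ile): third position 3-fold.
Codon 2 CAC (His): third position 2-fold.
Codon 3 TTC (Phe): third position 2-fold.
Codon 4 ACG (Thr): third position 4-fold.
Codon 5 CGC (Arg): third position 4-fold.
Codon 6 CGC (Arg): third position 4-fold.
Codon 7 TGT (Cys): third position 2-fold.
Four-fold degenerate third positions: 3.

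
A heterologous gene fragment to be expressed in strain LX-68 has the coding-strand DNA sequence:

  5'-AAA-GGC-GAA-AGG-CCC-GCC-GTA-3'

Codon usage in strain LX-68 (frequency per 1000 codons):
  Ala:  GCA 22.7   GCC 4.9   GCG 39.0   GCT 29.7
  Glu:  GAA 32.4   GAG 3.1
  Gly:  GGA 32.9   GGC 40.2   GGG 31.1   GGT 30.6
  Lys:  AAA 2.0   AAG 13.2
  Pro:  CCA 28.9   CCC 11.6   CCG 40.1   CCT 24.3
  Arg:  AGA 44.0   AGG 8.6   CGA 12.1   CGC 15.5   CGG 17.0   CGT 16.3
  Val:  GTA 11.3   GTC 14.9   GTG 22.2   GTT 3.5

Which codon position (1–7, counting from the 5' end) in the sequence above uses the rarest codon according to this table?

Codon 1 AAA (Lys): 2.0 per 1000.
Codon 2 GGC (Gly): 40.2 per 1000.
Codon 3 GAA (Glu): 32.4 per 1000.
Codon 4 AGG (Arg): 8.6 per 1000.
Codon 5 CCC (Pro): 11.6 per 1000.
Codon 6 GCC (Ala): 4.9 per 1000.
Codon 7 GTA (Val): 11.3 per 1000.
Lowest frequency is 2.0 at codon 1.

1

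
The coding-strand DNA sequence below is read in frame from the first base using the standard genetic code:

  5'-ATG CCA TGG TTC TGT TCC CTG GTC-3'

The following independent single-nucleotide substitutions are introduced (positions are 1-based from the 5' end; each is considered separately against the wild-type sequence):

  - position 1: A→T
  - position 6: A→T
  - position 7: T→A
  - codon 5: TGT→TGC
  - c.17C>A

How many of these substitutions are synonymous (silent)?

2

Codon 1: ATG (Met) → TTG (Leu) — missense.
Codon 2: CCA (Pro) → CCT (Pro) — synonymous.
Codon 3: TGG (Trp) → AGG (Arg) — missense.
Codon 5: TGT (Cys) → TGC (Cys) — synonymous.
Codon 6: TCC (Ser) → TAC (Tyr) — missense.
Synonymous: 2 of 5.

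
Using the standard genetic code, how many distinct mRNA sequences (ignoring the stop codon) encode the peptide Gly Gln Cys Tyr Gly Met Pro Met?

Gly: 4 codons.
Gln: 2 codons.
Cys: 2 codons.
Tyr: 2 codons.
Gly: 4 codons.
Met: 1 codon.
Pro: 4 codons.
Met: 1 codon.
4 × 2 × 2 × 2 × 4 × 1 × 4 × 1 = 512.

512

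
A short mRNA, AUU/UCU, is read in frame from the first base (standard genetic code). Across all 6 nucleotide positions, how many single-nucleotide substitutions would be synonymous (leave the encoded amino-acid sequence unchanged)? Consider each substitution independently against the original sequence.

5

Codon 1 (AUU, Ile): 2 synonymous substitutions.
Codon 2 (UCU, Ser): 3 synonymous substitutions.
Total: 2 + 3 = 5.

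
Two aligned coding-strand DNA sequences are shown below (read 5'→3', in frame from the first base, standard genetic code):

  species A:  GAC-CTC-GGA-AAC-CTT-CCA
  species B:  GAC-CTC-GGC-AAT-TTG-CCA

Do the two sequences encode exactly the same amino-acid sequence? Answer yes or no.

yes

Codon 1: GAC Asp / GAC Asp — identical.
Codon 2: CTC Leu / CTC Leu — identical.
Codon 3: GGA Gly / GGC Gly — synonymous.
Codon 4: AAC Asn / AAT Asn — synonymous.
Codon 5: CTT Leu / TTG Leu — synonymous.
Codon 6: CCA Pro / CCA Pro — identical.
Nonsynonymous differences: 0 → same protein.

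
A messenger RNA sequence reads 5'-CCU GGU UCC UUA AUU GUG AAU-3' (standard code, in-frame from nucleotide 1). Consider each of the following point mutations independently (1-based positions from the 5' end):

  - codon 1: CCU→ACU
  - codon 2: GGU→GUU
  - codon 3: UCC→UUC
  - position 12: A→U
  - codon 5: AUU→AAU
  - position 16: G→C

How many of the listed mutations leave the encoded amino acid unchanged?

0

Codon 1: CCU (Pro) → ACU (Thr) — missense.
Codon 2: GGU (Gly) → GUU (Val) — missense.
Codon 3: UCC (Ser) → UUC (Phe) — missense.
Codon 4: UUA (Leu) → UUU (Phe) — missense.
Codon 5: AUU (Ile) → AAU (Asn) — missense.
Codon 6: GUG (Val) → CUG (Leu) — missense.
Synonymous: 0 of 6.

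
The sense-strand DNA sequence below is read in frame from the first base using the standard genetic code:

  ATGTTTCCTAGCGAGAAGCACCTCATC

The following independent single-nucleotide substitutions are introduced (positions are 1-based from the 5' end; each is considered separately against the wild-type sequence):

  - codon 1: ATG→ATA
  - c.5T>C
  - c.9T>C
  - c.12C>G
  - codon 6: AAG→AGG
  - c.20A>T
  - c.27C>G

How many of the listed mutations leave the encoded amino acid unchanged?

Codon 1: ATG (Met) → ATA (Ile) — missense.
Codon 2: TTT (Phe) → TCT (Ser) — missense.
Codon 3: CCT (Pro) → CCC (Pro) — synonymous.
Codon 4: AGC (Ser) → AGG (Arg) — missense.
Codon 6: AAG (Lys) → AGG (Arg) — missense.
Codon 7: CAC (His) → CTC (Leu) — missense.
Codon 9: ATC (Ile) → ATG (Met) — missense.
Synonymous: 1 of 7.

1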